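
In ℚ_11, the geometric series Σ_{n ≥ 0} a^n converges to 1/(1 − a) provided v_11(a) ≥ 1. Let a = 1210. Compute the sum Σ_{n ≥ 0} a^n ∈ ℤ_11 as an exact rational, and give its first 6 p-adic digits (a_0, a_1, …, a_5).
Σ a^n = 1/(1 − a) = -1/1209;  first 6 digits = (1, 0, 10, 0, 1, 9)

v_11(a) = 2 ≥ 1, so the series converges in ℤ_11 to 1/(1 − a) = 1/(1 − 1210) = -1/1209. Expand this rational in ℤ_11: compute digits iteratively via d_i = x_i mod 11, x_{i+1} = (x_i − d_i)/11. The first 6 digits are (1, 0, 10, 0, 1, 9).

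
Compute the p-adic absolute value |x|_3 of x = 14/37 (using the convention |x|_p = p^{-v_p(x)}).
|14/37|_3 = 1

Step 1 — compute v_3(x) by factoring powers of 3 out of the numerator and denominator: v_3(14/37) = 0. Step 2 — apply |x|_p = p^{-v_p(x)} = 3^{0} = 1.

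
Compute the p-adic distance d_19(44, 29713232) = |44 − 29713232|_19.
d_19(44, 29713232) = 1/2476099

Step 1 — x − y = 44 − 29713232 = -29713188. Step 2 — v_19(-29713188) = 5 (factor: -29713188 = −(19^5 · 12); the sign does not affect v_p). Step 3 — |x − y|_19 = 19^{-5} = 1/2476099.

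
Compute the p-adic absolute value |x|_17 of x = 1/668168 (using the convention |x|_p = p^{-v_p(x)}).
|1/668168|_17 = 83521

Step 1 — compute v_17(x) by factoring powers of 17 out of the numerator and denominator: v_17(1/668168) = -4. Step 2 — apply |x|_p = p^{-v_p(x)} = 17^{4} = 83521.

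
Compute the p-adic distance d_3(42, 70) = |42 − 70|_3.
d_3(42, 70) = 1

Step 1 — x − y = 42 − 70 = -28. Step 2 — v_3(-28) = 0 (factor: -28 = −(3^0 · 28); the sign does not affect v_p). Step 3 — |x − y|_3 = 3^{0} = 1.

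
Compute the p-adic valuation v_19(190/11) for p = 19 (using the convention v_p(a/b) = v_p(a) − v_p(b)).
v_19(190/11) = 1

Factor powers of 19 from the numerator and denominator of the reduced fraction: 190 = 19^1 · 10 and 11 = 19^0 · 11. Apply v_p(a/b) = v_p(a) − v_p(b): v_19(190/11) = 1 − 0 = 1.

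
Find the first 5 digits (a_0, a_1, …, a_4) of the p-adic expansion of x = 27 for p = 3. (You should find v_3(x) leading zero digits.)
(a_0, …, a_4) = (0, 0, 0, 1, 0)

v_3(27) = 3, so a_0 = ... = a_2 = 0. Factor out: x = 3^3 · u with u = 1 a unit in ℤ_3. Expand u iteratively via a_{v+i} = u_i mod 3, u_{i+1} = (u_i − a_{v+i})/3:
  u_0 = 1;  a_3 = 1;  u_1 = (u_0 − 1)/3 = 0
  u_1 = 0;  a_4 = 0;  u_2 = (u_1 − 0)/3 = 0
Digits: (0, 0, 0, 1, 0).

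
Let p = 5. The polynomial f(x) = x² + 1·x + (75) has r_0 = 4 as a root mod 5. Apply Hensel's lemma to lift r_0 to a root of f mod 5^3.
r_2 = 74 (mod 125)

Hensel: r_{i+1} = r_i − f(r_i)·(f′(r_i))^{-1} mod 5^{i+2}, f′(x) = 2x + 1. Iterate:
  r_0 = 4 (mod 5)
  r_1 = 24 (mod 25)
  r_2 = 74 (mod 125)
Final: r = 74 satisfies f(r) ≡ 0 mod 5^3.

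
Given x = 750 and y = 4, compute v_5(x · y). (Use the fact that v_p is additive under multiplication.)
v_5(3000) = 3

v_p(x) = 3 (factor: 750 = 5^3 · 6); v_p(y) = 0 (factor: 4 = 5^0 · 4). Additivity: v_p(xy) = v_p(x) + v_p(y) = 3 + 0 = 3. (Direct check: xy = 3000 = 5^3 · (24).)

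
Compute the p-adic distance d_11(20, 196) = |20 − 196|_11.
d_11(20, 196) = 1/11

Step 1 — x − y = 20 − 196 = -176. Step 2 — v_11(-176) = 1 (factor: -176 = −(11^1 · 16); the sign does not affect v_p). Step 3 — |x − y|_11 = 11^{-1} = 1/11.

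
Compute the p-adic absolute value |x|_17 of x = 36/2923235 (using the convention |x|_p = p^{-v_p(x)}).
|36/2923235|_17 = 83521

Step 1 — compute v_17(x) by factoring powers of 17 out of the numerator and denominator: v_17(36/2923235) = -4. Step 2 — apply |x|_p = p^{-v_p(x)} = 17^{4} = 83521.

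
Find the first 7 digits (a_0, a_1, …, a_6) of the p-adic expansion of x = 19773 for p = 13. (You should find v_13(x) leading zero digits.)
(a_0, …, a_6) = (0, 0, 0, 9, 0, 0, 0)

v_13(19773) = 3, so a_0 = ... = a_2 = 0. Factor out: x = 13^3 · u with u = 9 a unit in ℤ_13. Expand u iteratively via a_{v+i} = u_i mod 13, u_{i+1} = (u_i − a_{v+i})/13:
  u_0 = 9;  a_3 = 9;  u_1 = (u_0 − 9)/13 = 0
  u_1 = 0;  a_4 = 0;  u_2 = (u_1 − 0)/13 = 0
  u_2 = 0;  a_5 = 0;  u_3 = (u_2 − 0)/13 = 0
  u_3 = 0;  a_6 = 0;  u_4 = (u_3 − 0)/13 = 0
Digits: (0, 0, 0, 9, 0, 0, 0).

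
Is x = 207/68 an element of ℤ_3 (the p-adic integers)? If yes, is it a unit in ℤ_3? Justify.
x ∈ ℤ_3 but not a unit; v_3(x) = 2 > 0

ℤ_3 = {x ∈ ℚ_3 : v_3(x) ≥ 0} and ℤ_3^× = {x ∈ ℤ_3 : v_3(x) = 0}. Here v_3(207/68) = v_3(num) − v_3(den) = 2; compare against these criteria.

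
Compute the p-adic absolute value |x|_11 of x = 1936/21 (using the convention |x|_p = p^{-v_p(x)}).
|1936/21|_11 = 1/121

Step 1 — compute v_11(x) by factoring powers of 11 out of the numerator and denominator: v_11(1936/21) = 2. Step 2 — apply |x|_p = p^{-v_p(x)} = 11^{-2} = 1/121.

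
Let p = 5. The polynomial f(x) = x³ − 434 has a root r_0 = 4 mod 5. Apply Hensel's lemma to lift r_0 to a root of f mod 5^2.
r_1 = 19 (mod 25)

Hensel: r_{i+1} = r_i − f(r_i)/f′(r_i) mod 5^{i+2}, where f′(x) = 3x². Iterate:
  r_0 = 4 (mod 5)
  r_1 = 19 (mod 25)
Final: r = 19 with f(r) ≡ 0 mod 5^2.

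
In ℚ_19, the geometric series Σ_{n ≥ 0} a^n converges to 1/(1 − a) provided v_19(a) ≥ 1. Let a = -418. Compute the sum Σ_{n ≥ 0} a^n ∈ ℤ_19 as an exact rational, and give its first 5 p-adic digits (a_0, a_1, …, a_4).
Σ a^n = 1/(1 − a) = 1/419;  first 5 digits = (1, 16, 7, 17, 15)

v_19(a) = 1 ≥ 1, so the series converges in ℤ_19 to 1/(1 − a) = 1/(1 − (-418)) = 1/419. Expand this rational in ℤ_19: compute digits iteratively via d_i = x_i mod 19, x_{i+1} = (x_i − d_i)/19. The first 5 digits are (1, 16, 7, 17, 15).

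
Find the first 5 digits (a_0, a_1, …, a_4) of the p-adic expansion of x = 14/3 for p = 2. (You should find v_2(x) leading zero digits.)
(a_0, …, a_4) = (0, 1, 0, 1, 1)

v_2(14/3) = 1, so a_0 = ... = a_0 = 0. Factor out: x = 2^1 · u with u = 7/3 a unit in ℤ_2. Expand u iteratively via a_{v+i} = u_i mod 2, u_{i+1} = (u_i − a_{v+i})/2:
  u_0 = 7/3;  a_1 = 1;  u_1 = (u_0 − 1)/2 = 2/3
  u_1 = 2/3;  a_2 = 0;  u_2 = (u_1 − 0)/2 = 1/3
  u_2 = 1/3;  a_3 = 1;  u_3 = (u_2 − 1)/2 = -1/3
  u_3 = -1/3;  a_4 = 1;  u_4 = (u_3 − 1)/2 = -2/3
Digits: (0, 1, 0, 1, 1).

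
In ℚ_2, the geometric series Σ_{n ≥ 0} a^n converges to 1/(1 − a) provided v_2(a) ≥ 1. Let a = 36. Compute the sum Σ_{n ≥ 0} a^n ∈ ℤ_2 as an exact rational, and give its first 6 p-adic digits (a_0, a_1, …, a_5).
Σ a^n = 1/(1 − a) = -1/35;  first 6 digits = (1, 0, 1, 0, 1, 1)

v_2(a) = 2 ≥ 1, so the series converges in ℤ_2 to 1/(1 − a) = 1/(1 − 36) = -1/35. Expand this rational in ℤ_2: compute digits iteratively via d_i = x_i mod 2, x_{i+1} = (x_i − d_i)/2. The first 6 digits are (1, 0, 1, 0, 1, 1).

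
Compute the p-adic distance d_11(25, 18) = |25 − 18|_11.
d_11(25, 18) = 1

Step 1 — x − y = 25 − 18 = 7. Step 2 — v_11(7) = 0 (factor: 7 = (11^0 · 7); the sign does not affect v_p). Step 3 — |x − y|_11 = 11^{0} = 1.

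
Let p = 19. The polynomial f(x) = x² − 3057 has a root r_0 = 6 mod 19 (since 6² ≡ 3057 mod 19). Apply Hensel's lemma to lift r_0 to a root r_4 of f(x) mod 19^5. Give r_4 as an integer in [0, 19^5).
r_4 = 2245407 (mod 2476099)

Hensel's recurrence: r_{i+1} = r_i − f(r_i)·(f′(r_i))^{-1} mod 19^{i+2}, with f′(x) = 2x. Iterate:
  r_0 = 6 (mod 19)
  r_1 = 348 (mod 361)
  r_2 = 2514 (mod 6859)
  r_3 = 29950 (mod 130321)
  r_4 = 2245407 (mod 2476099)
Final: r_4 = 2245407, and one checks f(r_4) ≡ 0 mod 19^5.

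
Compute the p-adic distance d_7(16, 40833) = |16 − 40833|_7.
d_7(16, 40833) = 1/2401

Step 1 — x − y = 16 − 40833 = -40817. Step 2 — v_7(-40817) = 4 (factor: -40817 = −(7^4 · 17); the sign does not affect v_p). Step 3 — |x − y|_7 = 7^{-4} = 1/2401.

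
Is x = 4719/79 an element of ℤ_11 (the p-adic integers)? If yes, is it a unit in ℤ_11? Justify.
x ∈ ℤ_11 but not a unit; v_11(x) = 2 > 0

ℤ_11 = {x ∈ ℚ_11 : v_11(x) ≥ 0} and ℤ_11^× = {x ∈ ℤ_11 : v_11(x) = 0}. Here v_11(4719/79) = v_11(num) − v_11(den) = 2; compare against these criteria.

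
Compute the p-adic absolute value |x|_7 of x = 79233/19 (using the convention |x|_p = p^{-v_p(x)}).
|79233/19|_7 = 1/2401

Step 1 — compute v_7(x) by factoring powers of 7 out of the numerator and denominator: v_7(79233/19) = 4. Step 2 — apply |x|_p = p^{-v_p(x)} = 7^{-4} = 1/2401.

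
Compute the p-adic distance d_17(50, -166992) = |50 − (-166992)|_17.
d_17(50, -166992) = 1/83521

Step 1 — x − y = 50 − (-166992) = 167042. Step 2 — v_17(167042) = 4 (factor: 167042 = (17^4 · 2); the sign does not affect v_p). Step 3 — |x − y|_17 = 17^{-4} = 1/83521.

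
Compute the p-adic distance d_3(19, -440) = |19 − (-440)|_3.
d_3(19, -440) = 1/27

Step 1 — x − y = 19 − (-440) = 459. Step 2 — v_3(459) = 3 (factor: 459 = (3^3 · 17); the sign does not affect v_p). Step 3 — |x − y|_3 = 3^{-3} = 1/27.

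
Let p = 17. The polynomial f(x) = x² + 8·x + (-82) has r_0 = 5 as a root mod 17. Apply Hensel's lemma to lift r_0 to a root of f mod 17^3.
r_2 = 4357 (mod 4913)

Hensel: r_{i+1} = r_i − f(r_i)·(f′(r_i))^{-1} mod 17^{i+2}, f′(x) = 2x + 8. Iterate:
  r_0 = 5 (mod 17)
  r_1 = 22 (mod 289)
  r_2 = 4357 (mod 4913)
Final: r = 4357 satisfies f(r) ≡ 0 mod 17^3.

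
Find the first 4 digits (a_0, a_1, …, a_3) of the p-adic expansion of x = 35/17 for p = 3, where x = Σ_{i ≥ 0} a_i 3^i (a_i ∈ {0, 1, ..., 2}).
(a_0, …, a_3) = (1, 0, 1, 2)

v_3(35/17) = 0 (numerator and denominator both coprime to 3), so x ∈ ℤ_3^×. Compute digits iteratively via a_i = x_i mod 3, x_{i+1} = (x_i − a_i)/3, with x_0 = x:
  x_0 = 35/17;  a_0 = 1;  x_1 = (x_0 − 1)/3 = 6/17
  x_1 = 6/17;  a_1 = 0;  x_2 = (x_1 − 0)/3 = 2/17
  x_2 = 2/17;  a_2 = 1;  x_3 = (x_2 − 1)/3 = -5/17
  x_3 = -5/17;  a_3 = 2;  x_4 = (x_3 − 2)/3 = -13/17
Digits: (1, 0, 1, 2).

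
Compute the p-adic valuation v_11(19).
v_11(19) = 0

v_11(n) is the largest exponent k such that 11^k divides n. Factor out: 19 = 11^0 · 19. (Sign doesn't affect v_p.) So v_11(19) = 0.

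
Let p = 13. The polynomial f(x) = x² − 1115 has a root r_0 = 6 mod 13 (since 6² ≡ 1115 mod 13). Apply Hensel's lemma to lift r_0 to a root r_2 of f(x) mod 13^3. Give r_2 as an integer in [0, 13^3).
r_2 = 110 (mod 2197)

Hensel's recurrence: r_{i+1} = r_i − f(r_i)·(f′(r_i))^{-1} mod 13^{i+2}, with f′(x) = 2x. Iterate:
  r_0 = 6 (mod 13)
  r_1 = 110 (mod 169)
  r_2 = 110 (mod 2197)
Final: r_2 = 110, and one checks f(r_2) ≡ 0 mod 13^3.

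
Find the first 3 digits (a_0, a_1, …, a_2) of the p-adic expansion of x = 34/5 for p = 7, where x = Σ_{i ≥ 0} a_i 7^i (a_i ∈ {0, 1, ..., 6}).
(a_0, …, a_2) = (4, 6, 2)

v_7(34/5) = 0 (numerator and denominator both coprime to 7), so x ∈ ℤ_7^×. Compute digits iteratively via a_i = x_i mod 7, x_{i+1} = (x_i − a_i)/7, with x_0 = x:
  x_0 = 34/5;  a_0 = 4;  x_1 = (x_0 − 4)/7 = 2/5
  x_1 = 2/5;  a_1 = 6;  x_2 = (x_1 − 6)/7 = -4/5
  x_2 = -4/5;  a_2 = 2;  x_3 = (x_2 − 2)/7 = -2/5
Digits: (4, 6, 2).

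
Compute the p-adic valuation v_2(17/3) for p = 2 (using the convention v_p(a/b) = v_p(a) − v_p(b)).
v_2(17/3) = 0

Factor powers of 2 from the numerator and denominator of the reduced fraction: 17 = 2^0 · 17 and 3 = 2^0 · 3. Apply v_p(a/b) = v_p(a) − v_p(b): v_2(17/3) = 0 − 0 = 0.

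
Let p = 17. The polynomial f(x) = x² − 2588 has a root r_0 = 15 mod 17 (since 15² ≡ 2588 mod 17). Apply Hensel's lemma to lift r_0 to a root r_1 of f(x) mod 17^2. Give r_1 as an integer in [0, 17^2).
r_1 = 219 (mod 289)

Hensel's recurrence: r_{i+1} = r_i − f(r_i)·(f′(r_i))^{-1} mod 17^{i+2}, with f′(x) = 2x. Iterate:
  r_0 = 15 (mod 17)
  r_1 = 219 (mod 289)
Final: r_1 = 219, and one checks f(r_1) ≡ 0 mod 17^2.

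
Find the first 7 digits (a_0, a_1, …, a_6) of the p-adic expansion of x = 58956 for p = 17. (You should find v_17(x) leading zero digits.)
(a_0, …, a_6) = (0, 0, 0, 12, 0, 0, 0)

v_17(58956) = 3, so a_0 = ... = a_2 = 0. Factor out: x = 17^3 · u with u = 12 a unit in ℤ_17. Expand u iteratively via a_{v+i} = u_i mod 17, u_{i+1} = (u_i − a_{v+i})/17:
  u_0 = 12;  a_3 = 12;  u_1 = (u_0 − 12)/17 = 0
  u_1 = 0;  a_4 = 0;  u_2 = (u_1 − 0)/17 = 0
  u_2 = 0;  a_5 = 0;  u_3 = (u_2 − 0)/17 = 0
  u_3 = 0;  a_6 = 0;  u_4 = (u_3 − 0)/17 = 0
Digits: (0, 0, 0, 12, 0, 0, 0).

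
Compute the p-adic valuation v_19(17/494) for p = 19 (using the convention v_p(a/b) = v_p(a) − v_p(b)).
v_19(17/494) = -1

Factor powers of 19 from the numerator and denominator of the reduced fraction: 17 = 19^0 · 17 and 494 = 19^1 · 26. Apply v_p(a/b) = v_p(a) − v_p(b): v_19(17/494) = 0 − 1 = -1.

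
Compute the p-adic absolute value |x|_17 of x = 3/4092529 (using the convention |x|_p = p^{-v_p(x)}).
|3/4092529|_17 = 83521

Step 1 — compute v_17(x) by factoring powers of 17 out of the numerator and denominator: v_17(3/4092529) = -4. Step 2 — apply |x|_p = p^{-v_p(x)} = 17^{4} = 83521.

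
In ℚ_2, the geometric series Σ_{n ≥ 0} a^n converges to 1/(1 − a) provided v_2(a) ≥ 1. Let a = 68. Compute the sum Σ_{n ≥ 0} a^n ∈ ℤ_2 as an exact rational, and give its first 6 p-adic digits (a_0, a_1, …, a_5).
Σ a^n = 1/(1 − a) = -1/67;  first 6 digits = (1, 0, 1, 0, 1, 0)

v_2(a) = 2 ≥ 1, so the series converges in ℤ_2 to 1/(1 − a) = 1/(1 − 68) = -1/67. Expand this rational in ℤ_2: compute digits iteratively via d_i = x_i mod 2, x_{i+1} = (x_i − d_i)/2. The first 6 digits are (1, 0, 1, 0, 1, 0).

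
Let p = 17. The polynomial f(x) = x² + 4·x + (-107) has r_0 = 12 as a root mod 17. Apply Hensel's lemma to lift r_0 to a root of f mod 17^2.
r_1 = 267 (mod 289)

Hensel: r_{i+1} = r_i − f(r_i)·(f′(r_i))^{-1} mod 17^{i+2}, f′(x) = 2x + 4. Iterate:
  r_0 = 12 (mod 17)
  r_1 = 267 (mod 289)
Final: r = 267 satisfies f(r) ≡ 0 mod 17^2.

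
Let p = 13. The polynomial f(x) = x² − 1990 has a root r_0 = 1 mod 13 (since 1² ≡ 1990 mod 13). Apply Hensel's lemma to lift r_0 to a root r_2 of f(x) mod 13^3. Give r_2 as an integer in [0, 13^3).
r_2 = 1080 (mod 2197)

Hensel's recurrence: r_{i+1} = r_i − f(r_i)·(f′(r_i))^{-1} mod 13^{i+2}, with f′(x) = 2x. Iterate:
  r_0 = 1 (mod 13)
  r_1 = 66 (mod 169)
  r_2 = 1080 (mod 2197)
Final: r_2 = 1080, and one checks f(r_2) ≡ 0 mod 13^3.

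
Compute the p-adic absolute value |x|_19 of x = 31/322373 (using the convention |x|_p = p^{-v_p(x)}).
|31/322373|_19 = 6859

Step 1 — compute v_19(x) by factoring powers of 19 out of the numerator and denominator: v_19(31/322373) = -3. Step 2 — apply |x|_p = p^{-v_p(x)} = 19^{3} = 6859.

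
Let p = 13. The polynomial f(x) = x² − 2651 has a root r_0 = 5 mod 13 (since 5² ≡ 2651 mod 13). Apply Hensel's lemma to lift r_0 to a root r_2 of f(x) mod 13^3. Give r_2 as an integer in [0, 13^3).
r_2 = 200 (mod 2197)

Hensel's recurrence: r_{i+1} = r_i − f(r_i)·(f′(r_i))^{-1} mod 13^{i+2}, with f′(x) = 2x. Iterate:
  r_0 = 5 (mod 13)
  r_1 = 31 (mod 169)
  r_2 = 200 (mod 2197)
Final: r_2 = 200, and one checks f(r_2) ≡ 0 mod 13^3.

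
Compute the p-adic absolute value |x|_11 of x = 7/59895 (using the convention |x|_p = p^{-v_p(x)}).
|7/59895|_11 = 1331

Step 1 — compute v_11(x) by factoring powers of 11 out of the numerator and denominator: v_11(7/59895) = -3. Step 2 — apply |x|_p = p^{-v_p(x)} = 11^{3} = 1331.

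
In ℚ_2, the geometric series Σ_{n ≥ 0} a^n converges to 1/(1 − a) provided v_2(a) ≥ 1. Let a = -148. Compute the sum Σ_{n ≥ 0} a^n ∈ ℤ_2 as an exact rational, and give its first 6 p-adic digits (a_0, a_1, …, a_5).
Σ a^n = 1/(1 − a) = 1/149;  first 6 digits = (1, 0, 1, 1, 1, 1)

v_2(a) = 2 ≥ 1, so the series converges in ℤ_2 to 1/(1 − a) = 1/(1 − (-148)) = 1/149. Expand this rational in ℤ_2: compute digits iteratively via d_i = x_i mod 2, x_{i+1} = (x_i − d_i)/2. The first 6 digits are (1, 0, 1, 1, 1, 1).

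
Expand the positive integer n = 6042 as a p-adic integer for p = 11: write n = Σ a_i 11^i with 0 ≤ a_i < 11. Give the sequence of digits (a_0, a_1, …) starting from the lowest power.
(a_0, a_1, …) = (3, 10, 5, 4)

Repeated division by 11 gives the digits low-to-high: 6042 = 3 + 10·11^1 + 5·11^2 + 4·11^3. Digit sequence: (3, 10, 5, 4).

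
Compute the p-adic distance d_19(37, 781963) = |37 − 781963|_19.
d_19(37, 781963) = 1/130321

Step 1 — x − y = 37 − 781963 = -781926. Step 2 — v_19(-781926) = 4 (factor: -781926 = −(19^4 · 6); the sign does not affect v_p). Step 3 — |x − y|_19 = 19^{-4} = 1/130321.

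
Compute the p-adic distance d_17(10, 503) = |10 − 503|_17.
d_17(10, 503) = 1/17

Step 1 — x − y = 10 − 503 = -493. Step 2 — v_17(-493) = 1 (factor: -493 = −(17^1 · 29); the sign does not affect v_p). Step 3 — |x − y|_17 = 17^{-1} = 1/17.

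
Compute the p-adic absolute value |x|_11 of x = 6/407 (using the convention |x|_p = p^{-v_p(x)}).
|6/407|_11 = 11

Step 1 — compute v_11(x) by factoring powers of 11 out of the numerator and denominator: v_11(6/407) = -1. Step 2 — apply |x|_p = p^{-v_p(x)} = 11^{1} = 11.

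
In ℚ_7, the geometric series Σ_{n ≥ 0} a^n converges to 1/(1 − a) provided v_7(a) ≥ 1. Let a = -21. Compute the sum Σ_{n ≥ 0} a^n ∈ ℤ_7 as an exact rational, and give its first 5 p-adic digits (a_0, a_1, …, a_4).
Σ a^n = 1/(1 − a) = 1/22;  first 5 digits = (1, 4, 1, 2, 0)

v_7(a) = 1 ≥ 1, so the series converges in ℤ_7 to 1/(1 − a) = 1/(1 − (-21)) = 1/22. Expand this rational in ℤ_7: compute digits iteratively via d_i = x_i mod 7, x_{i+1} = (x_i − d_i)/7. The first 5 digits are (1, 4, 1, 2, 0).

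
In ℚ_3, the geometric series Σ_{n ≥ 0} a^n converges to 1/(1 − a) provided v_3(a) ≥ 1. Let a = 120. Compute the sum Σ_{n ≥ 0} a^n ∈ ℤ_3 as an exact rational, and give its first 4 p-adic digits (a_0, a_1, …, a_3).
Σ a^n = 1/(1 − a) = -1/119;  first 4 digits = (1, 1, 2, 1)

v_3(a) = 1 ≥ 1, so the series converges in ℤ_3 to 1/(1 − a) = 1/(1 − 120) = -1/119. Expand this rational in ℤ_3: compute digits iteratively via d_i = x_i mod 3, x_{i+1} = (x_i − d_i)/3. The first 4 digits are (1, 1, 2, 1).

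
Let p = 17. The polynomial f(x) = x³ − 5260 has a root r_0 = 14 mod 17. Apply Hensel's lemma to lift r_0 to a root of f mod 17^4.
r_3 = 41477 (mod 83521)

Hensel: r_{i+1} = r_i − f(r_i)/f′(r_i) mod 17^{i+2}, where f′(x) = 3x². Iterate:
  r_0 = 14 (mod 17)
  r_1 = 150 (mod 289)
  r_2 = 2173 (mod 4913)
  r_3 = 41477 (mod 83521)
Final: r = 41477 with f(r) ≡ 0 mod 17^4.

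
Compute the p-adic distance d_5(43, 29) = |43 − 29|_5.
d_5(43, 29) = 1

Step 1 — x − y = 43 − 29 = 14. Step 2 — v_5(14) = 0 (factor: 14 = (5^0 · 14); the sign does not affect v_p). Step 3 — |x − y|_5 = 5^{0} = 1.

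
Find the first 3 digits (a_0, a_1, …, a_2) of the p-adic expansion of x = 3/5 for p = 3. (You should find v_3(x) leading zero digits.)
(a_0, …, a_2) = (0, 2, 0)

v_3(3/5) = 1, so a_0 = ... = a_0 = 0. Factor out: x = 3^1 · u with u = 1/5 a unit in ℤ_3. Expand u iteratively via a_{v+i} = u_i mod 3, u_{i+1} = (u_i − a_{v+i})/3:
  u_0 = 1/5;  a_1 = 2;  u_1 = (u_0 − 2)/3 = -3/5
  u_1 = -3/5;  a_2 = 0;  u_2 = (u_1 − 0)/3 = -1/5
Digits: (0, 2, 0).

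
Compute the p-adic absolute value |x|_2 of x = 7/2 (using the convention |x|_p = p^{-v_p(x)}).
|7/2|_2 = 2

Step 1 — compute v_2(x) by factoring powers of 2 out of the numerator and denominator: v_2(7/2) = -1. Step 2 — apply |x|_p = p^{-v_p(x)} = 2^{1} = 2.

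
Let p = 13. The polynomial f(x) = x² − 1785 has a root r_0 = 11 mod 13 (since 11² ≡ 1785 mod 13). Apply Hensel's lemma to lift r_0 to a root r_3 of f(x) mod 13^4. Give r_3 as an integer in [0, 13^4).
r_3 = 7200 (mod 28561)

Hensel's recurrence: r_{i+1} = r_i − f(r_i)·(f′(r_i))^{-1} mod 13^{i+2}, with f′(x) = 2x. Iterate:
  r_0 = 11 (mod 13)
  r_1 = 102 (mod 169)
  r_2 = 609 (mod 2197)
  r_3 = 7200 (mod 28561)
Final: r_3 = 7200, and one checks f(r_3) ≡ 0 mod 13^4.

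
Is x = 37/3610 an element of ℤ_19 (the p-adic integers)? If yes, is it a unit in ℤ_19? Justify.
x ∉ ℤ_19 (v_19(x) = -2 < 0)

ℤ_19 = {x ∈ ℚ_19 : v_19(x) ≥ 0} and ℤ_19^× = {x ∈ ℤ_19 : v_19(x) = 0}. Here v_19(37/3610) = v_19(num) − v_19(den) = -2; compare against these criteria.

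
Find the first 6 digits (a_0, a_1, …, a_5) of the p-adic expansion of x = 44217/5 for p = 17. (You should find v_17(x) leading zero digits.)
(a_0, …, a_5) = (0, 0, 0, 12, 13, 6)

v_17(44217/5) = 3, so a_0 = ... = a_2 = 0. Factor out: x = 17^3 · u with u = 9/5 a unit in ℤ_17. Expand u iteratively via a_{v+i} = u_i mod 17, u_{i+1} = (u_i − a_{v+i})/17:
  u_0 = 9/5;  a_3 = 12;  u_1 = (u_0 − 12)/17 = -3/5
  u_1 = -3/5;  a_4 = 13;  u_2 = (u_1 − 13)/17 = -4/5
  u_2 = -4/5;  a_5 = 6;  u_3 = (u_2 − 6)/17 = -2/5
Digits: (0, 0, 0, 12, 13, 6).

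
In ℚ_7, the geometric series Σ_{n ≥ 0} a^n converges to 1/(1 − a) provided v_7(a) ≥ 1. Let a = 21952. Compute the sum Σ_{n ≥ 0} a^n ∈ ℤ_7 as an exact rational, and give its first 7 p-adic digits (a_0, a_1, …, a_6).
Σ a^n = 1/(1 − a) = -1/21951;  first 7 digits = (1, 0, 0, 1, 2, 1, 1)

v_7(a) = 3 ≥ 1, so the series converges in ℤ_7 to 1/(1 − a) = 1/(1 − 21952) = -1/21951. Expand this rational in ℤ_7: compute digits iteratively via d_i = x_i mod 7, x_{i+1} = (x_i − d_i)/7. The first 7 digits are (1, 0, 0, 1, 2, 1, 1).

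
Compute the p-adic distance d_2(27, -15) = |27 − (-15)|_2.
d_2(27, -15) = 1/2

Step 1 — x − y = 27 − (-15) = 42. Step 2 — v_2(42) = 1 (factor: 42 = (2^1 · 21); the sign does not affect v_p). Step 3 — |x − y|_2 = 2^{-1} = 1/2.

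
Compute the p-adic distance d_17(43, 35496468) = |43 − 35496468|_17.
d_17(43, 35496468) = 1/1419857

Step 1 — x − y = 43 − 35496468 = -35496425. Step 2 — v_17(-35496425) = 5 (factor: -35496425 = −(17^5 · 25); the sign does not affect v_p). Step 3 — |x − y|_17 = 17^{-5} = 1/1419857.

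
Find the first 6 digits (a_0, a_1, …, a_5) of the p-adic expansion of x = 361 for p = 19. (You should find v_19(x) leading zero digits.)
(a_0, …, a_5) = (0, 0, 1, 0, 0, 0)

v_19(361) = 2, so a_0 = ... = a_1 = 0. Factor out: x = 19^2 · u with u = 1 a unit in ℤ_19. Expand u iteratively via a_{v+i} = u_i mod 19, u_{i+1} = (u_i − a_{v+i})/19:
  u_0 = 1;  a_2 = 1;  u_1 = (u_0 − 1)/19 = 0
  u_1 = 0;  a_3 = 0;  u_2 = (u_1 − 0)/19 = 0
  u_2 = 0;  a_4 = 0;  u_3 = (u_2 − 0)/19 = 0
  u_3 = 0;  a_5 = 0;  u_4 = (u_3 − 0)/19 = 0
Digits: (0, 0, 1, 0, 0, 0).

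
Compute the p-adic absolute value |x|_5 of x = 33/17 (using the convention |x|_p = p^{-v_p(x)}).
|33/17|_5 = 1

Step 1 — compute v_5(x) by factoring powers of 5 out of the numerator and denominator: v_5(33/17) = 0. Step 2 — apply |x|_p = p^{-v_p(x)} = 5^{0} = 1.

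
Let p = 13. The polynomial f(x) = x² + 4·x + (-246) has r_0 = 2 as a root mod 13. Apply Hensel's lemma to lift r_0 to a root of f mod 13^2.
r_1 = 158 (mod 169)

Hensel: r_{i+1} = r_i − f(r_i)·(f′(r_i))^{-1} mod 13^{i+2}, f′(x) = 2x + 4. Iterate:
  r_0 = 2 (mod 13)
  r_1 = 158 (mod 169)
Final: r = 158 satisfies f(r) ≡ 0 mod 13^2.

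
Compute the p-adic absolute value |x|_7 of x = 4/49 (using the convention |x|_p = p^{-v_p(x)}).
|4/49|_7 = 49

Step 1 — compute v_7(x) by factoring powers of 7 out of the numerator and denominator: v_7(4/49) = -2. Step 2 — apply |x|_p = p^{-v_p(x)} = 7^{2} = 49.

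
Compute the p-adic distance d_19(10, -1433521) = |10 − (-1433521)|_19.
d_19(10, -1433521) = 1/130321

Step 1 — x − y = 10 − (-1433521) = 1433531. Step 2 — v_19(1433531) = 4 (factor: 1433531 = (19^4 · 11); the sign does not affect v_p). Step 3 — |x − y|_19 = 19^{-4} = 1/130321.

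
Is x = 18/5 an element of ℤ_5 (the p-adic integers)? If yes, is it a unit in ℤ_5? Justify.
x ∉ ℤ_5 (v_5(x) = -1 < 0)

ℤ_5 = {x ∈ ℚ_5 : v_5(x) ≥ 0} and ℤ_5^× = {x ∈ ℤ_5 : v_5(x) = 0}. Here v_5(18/5) = v_5(num) − v_5(den) = -1; compare against these criteria.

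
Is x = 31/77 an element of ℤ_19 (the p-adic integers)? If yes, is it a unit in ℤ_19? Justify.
x ∈ ℤ_19^× (unit); v_19(x) = 0

ℤ_19 = {x ∈ ℚ_19 : v_19(x) ≥ 0} and ℤ_19^× = {x ∈ ℤ_19 : v_19(x) = 0}. Here v_19(31/77) = v_19(num) − v_19(den) = 0; compare against these criteria.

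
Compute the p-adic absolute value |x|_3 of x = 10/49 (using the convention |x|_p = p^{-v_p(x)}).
|10/49|_3 = 1

Step 1 — compute v_3(x) by factoring powers of 3 out of the numerator and denominator: v_3(10/49) = 0. Step 2 — apply |x|_p = p^{-v_p(x)} = 3^{0} = 1.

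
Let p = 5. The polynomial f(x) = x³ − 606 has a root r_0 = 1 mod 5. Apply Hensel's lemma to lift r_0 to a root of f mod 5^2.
r_1 = 11 (mod 25)

Hensel: r_{i+1} = r_i − f(r_i)/f′(r_i) mod 5^{i+2}, where f′(x) = 3x². Iterate:
  r_0 = 1 (mod 5)
  r_1 = 11 (mod 25)
Final: r = 11 with f(r) ≡ 0 mod 5^2.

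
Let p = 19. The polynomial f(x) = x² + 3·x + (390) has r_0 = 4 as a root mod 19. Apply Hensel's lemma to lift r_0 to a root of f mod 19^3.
r_2 = 3576 (mod 6859)

Hensel: r_{i+1} = r_i − f(r_i)·(f′(r_i))^{-1} mod 19^{i+2}, f′(x) = 2x + 3. Iterate:
  r_0 = 4 (mod 19)
  r_1 = 327 (mod 361)
  r_2 = 3576 (mod 6859)
Final: r = 3576 satisfies f(r) ≡ 0 mod 19^3.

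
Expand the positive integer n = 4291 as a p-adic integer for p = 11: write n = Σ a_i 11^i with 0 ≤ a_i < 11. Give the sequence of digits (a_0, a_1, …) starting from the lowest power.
(a_0, a_1, …) = (1, 5, 2, 3)

Repeated division by 11 gives the digits low-to-high: 4291 = 1 + 5·11^1 + 2·11^2 + 3·11^3. Digit sequence: (1, 5, 2, 3).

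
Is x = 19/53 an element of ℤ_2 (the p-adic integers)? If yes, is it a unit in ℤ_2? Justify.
x ∈ ℤ_2^× (unit); v_2(x) = 0

ℤ_2 = {x ∈ ℚ_2 : v_2(x) ≥ 0} and ℤ_2^× = {x ∈ ℤ_2 : v_2(x) = 0}. Here v_2(19/53) = v_2(num) − v_2(den) = 0; compare against these criteria.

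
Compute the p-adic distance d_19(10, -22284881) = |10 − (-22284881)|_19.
d_19(10, -22284881) = 1/2476099

Step 1 — x − y = 10 − (-22284881) = 22284891. Step 2 — v_19(22284891) = 5 (factor: 22284891 = (19^5 · 9); the sign does not affect v_p). Step 3 — |x − y|_19 = 19^{-5} = 1/2476099.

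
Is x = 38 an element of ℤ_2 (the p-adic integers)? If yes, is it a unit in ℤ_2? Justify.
x ∈ ℤ_2 but not a unit; v_2(x) = 1 > 0

ℤ_2 = {x ∈ ℚ_2 : v_2(x) ≥ 0} and ℤ_2^× = {x ∈ ℤ_2 : v_2(x) = 0}. Here v_2(38) = v_2(num) − v_2(den) = 1; compare against these criteria.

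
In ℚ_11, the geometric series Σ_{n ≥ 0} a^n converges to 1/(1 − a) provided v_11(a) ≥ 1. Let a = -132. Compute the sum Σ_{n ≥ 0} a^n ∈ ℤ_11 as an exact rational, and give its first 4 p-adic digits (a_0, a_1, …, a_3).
Σ a^n = 1/(1 − a) = 1/133;  first 4 digits = (1, 10, 10, 0)

v_11(a) = 1 ≥ 1, so the series converges in ℤ_11 to 1/(1 − a) = 1/(1 − (-132)) = 1/133. Expand this rational in ℤ_11: compute digits iteratively via d_i = x_i mod 11, x_{i+1} = (x_i − d_i)/11. The first 4 digits are (1, 10, 10, 0).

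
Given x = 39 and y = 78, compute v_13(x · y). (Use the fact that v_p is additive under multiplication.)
v_13(3042) = 2

v_p(x) = 1 (factor: 39 = 13^1 · 3); v_p(y) = 1 (factor: 78 = 13^1 · 6). Additivity: v_p(xy) = v_p(x) + v_p(y) = 1 + 1 = 2. (Direct check: xy = 3042 = 13^2 · (18).)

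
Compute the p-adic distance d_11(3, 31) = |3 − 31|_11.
d_11(3, 31) = 1

Step 1 — x − y = 3 − 31 = -28. Step 2 — v_11(-28) = 0 (factor: -28 = −(11^0 · 28); the sign does not affect v_p). Step 3 — |x − y|_11 = 11^{0} = 1.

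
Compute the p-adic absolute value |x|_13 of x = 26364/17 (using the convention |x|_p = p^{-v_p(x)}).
|26364/17|_13 = 1/2197

Step 1 — compute v_13(x) by factoring powers of 13 out of the numerator and denominator: v_13(26364/17) = 3. Step 2 — apply |x|_p = p^{-v_p(x)} = 13^{-3} = 1/2197.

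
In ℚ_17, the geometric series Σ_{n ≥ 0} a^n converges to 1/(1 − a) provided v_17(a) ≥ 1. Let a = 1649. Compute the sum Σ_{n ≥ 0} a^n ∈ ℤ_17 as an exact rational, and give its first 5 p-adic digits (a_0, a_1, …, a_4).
Σ a^n = 1/(1 − a) = -1/1648;  first 5 digits = (1, 12, 13, 3, 12)

v_17(a) = 1 ≥ 1, so the series converges in ℤ_17 to 1/(1 − a) = 1/(1 − 1649) = -1/1648. Expand this rational in ℤ_17: compute digits iteratively via d_i = x_i mod 17, x_{i+1} = (x_i − d_i)/17. The first 5 digits are (1, 12, 13, 3, 12).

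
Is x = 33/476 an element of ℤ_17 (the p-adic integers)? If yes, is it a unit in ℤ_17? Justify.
x ∉ ℤ_17 (v_17(x) = -1 < 0)

ℤ_17 = {x ∈ ℚ_17 : v_17(x) ≥ 0} and ℤ_17^× = {x ∈ ℤ_17 : v_17(x) = 0}. Here v_17(33/476) = v_17(num) − v_17(den) = -1; compare against these criteria.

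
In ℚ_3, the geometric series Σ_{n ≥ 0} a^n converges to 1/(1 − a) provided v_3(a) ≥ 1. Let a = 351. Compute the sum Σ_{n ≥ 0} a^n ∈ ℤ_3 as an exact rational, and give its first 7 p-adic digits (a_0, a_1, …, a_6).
Σ a^n = 1/(1 − a) = -1/350;  first 7 digits = (1, 0, 0, 1, 1, 1, 1)

v_3(a) = 3 ≥ 1, so the series converges in ℤ_3 to 1/(1 − a) = 1/(1 − 351) = -1/350. Expand this rational in ℤ_3: compute digits iteratively via d_i = x_i mod 3, x_{i+1} = (x_i − d_i)/3. The first 7 digits are (1, 0, 0, 1, 1, 1, 1).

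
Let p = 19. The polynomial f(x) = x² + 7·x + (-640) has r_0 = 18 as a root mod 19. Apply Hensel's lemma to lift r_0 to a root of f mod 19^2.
r_1 = 56 (mod 361)

Hensel: r_{i+1} = r_i − f(r_i)·(f′(r_i))^{-1} mod 19^{i+2}, f′(x) = 2x + 7. Iterate:
  r_0 = 18 (mod 19)
  r_1 = 56 (mod 361)
Final: r = 56 satisfies f(r) ≡ 0 mod 19^2.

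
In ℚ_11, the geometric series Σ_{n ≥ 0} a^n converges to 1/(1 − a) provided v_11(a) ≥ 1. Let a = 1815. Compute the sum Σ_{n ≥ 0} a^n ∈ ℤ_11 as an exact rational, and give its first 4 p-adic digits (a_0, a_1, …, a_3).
Σ a^n = 1/(1 − a) = -1/1814;  first 4 digits = (1, 0, 4, 1)

v_11(a) = 2 ≥ 1, so the series converges in ℤ_11 to 1/(1 − a) = 1/(1 − 1815) = -1/1814. Expand this rational in ℤ_11: compute digits iteratively via d_i = x_i mod 11, x_{i+1} = (x_i − d_i)/11. The first 4 digits are (1, 0, 4, 1).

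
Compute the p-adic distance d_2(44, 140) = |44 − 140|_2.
d_2(44, 140) = 1/32

Step 1 — x − y = 44 − 140 = -96. Step 2 — v_2(-96) = 5 (factor: -96 = −(2^5 · 3); the sign does not affect v_p). Step 3 — |x − y|_2 = 2^{-5} = 1/32.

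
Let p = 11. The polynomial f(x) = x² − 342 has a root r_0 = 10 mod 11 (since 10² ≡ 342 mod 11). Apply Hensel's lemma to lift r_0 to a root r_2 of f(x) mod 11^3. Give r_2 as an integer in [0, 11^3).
r_2 = 1220 (mod 1331)

Hensel's recurrence: r_{i+1} = r_i − f(r_i)·(f′(r_i))^{-1} mod 11^{i+2}, with f′(x) = 2x. Iterate:
  r_0 = 10 (mod 11)
  r_1 = 10 (mod 121)
  r_2 = 1220 (mod 1331)
Final: r_2 = 1220, and one checks f(r_2) ≡ 0 mod 11^3.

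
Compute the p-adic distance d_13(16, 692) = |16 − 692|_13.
d_13(16, 692) = 1/169

Step 1 — x − y = 16 − 692 = -676. Step 2 — v_13(-676) = 2 (factor: -676 = −(13^2 · 4); the sign does not affect v_p). Step 3 — |x − y|_13 = 13^{-2} = 1/169.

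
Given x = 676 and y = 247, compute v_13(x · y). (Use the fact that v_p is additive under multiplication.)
v_13(166972) = 3

v_p(x) = 2 (factor: 676 = 13^2 · 4); v_p(y) = 1 (factor: 247 = 13^1 · 19). Additivity: v_p(xy) = v_p(x) + v_p(y) = 2 + 1 = 3. (Direct check: xy = 166972 = 13^3 · (76).)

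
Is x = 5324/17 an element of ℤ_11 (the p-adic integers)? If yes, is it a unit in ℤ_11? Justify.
x ∈ ℤ_11 but not a unit; v_11(x) = 3 > 0

ℤ_11 = {x ∈ ℚ_11 : v_11(x) ≥ 0} and ℤ_11^× = {x ∈ ℤ_11 : v_11(x) = 0}. Here v_11(5324/17) = v_11(num) − v_11(den) = 3; compare against these criteria.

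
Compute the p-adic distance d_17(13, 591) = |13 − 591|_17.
d_17(13, 591) = 1/289

Step 1 — x − y = 13 − 591 = -578. Step 2 — v_17(-578) = 2 (factor: -578 = −(17^2 · 2); the sign does not affect v_p). Step 3 — |x − y|_17 = 17^{-2} = 1/289.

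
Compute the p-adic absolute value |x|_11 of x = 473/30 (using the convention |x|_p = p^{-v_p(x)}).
|473/30|_11 = 1/11

Step 1 — compute v_11(x) by factoring powers of 11 out of the numerator and denominator: v_11(473/30) = 1. Step 2 — apply |x|_p = p^{-v_p(x)} = 11^{-1} = 1/11.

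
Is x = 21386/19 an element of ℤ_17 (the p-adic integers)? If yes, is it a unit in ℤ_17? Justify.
x ∈ ℤ_17 but not a unit; v_17(x) = 2 > 0

ℤ_17 = {x ∈ ℚ_17 : v_17(x) ≥ 0} and ℤ_17^× = {x ∈ ℤ_17 : v_17(x) = 0}. Here v_17(21386/19) = v_17(num) − v_17(den) = 2; compare against these criteria.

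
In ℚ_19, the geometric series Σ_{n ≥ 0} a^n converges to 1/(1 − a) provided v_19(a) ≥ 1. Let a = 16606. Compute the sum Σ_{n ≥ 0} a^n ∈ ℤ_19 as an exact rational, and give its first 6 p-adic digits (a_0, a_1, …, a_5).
Σ a^n = 1/(1 − a) = -1/16605;  first 6 digits = (1, 0, 8, 2, 7, 16)

v_19(a) = 2 ≥ 1, so the series converges in ℤ_19 to 1/(1 − a) = 1/(1 − 16606) = -1/16605. Expand this rational in ℤ_19: compute digits iteratively via d_i = x_i mod 19, x_{i+1} = (x_i − d_i)/19. The first 6 digits are (1, 0, 8, 2, 7, 16).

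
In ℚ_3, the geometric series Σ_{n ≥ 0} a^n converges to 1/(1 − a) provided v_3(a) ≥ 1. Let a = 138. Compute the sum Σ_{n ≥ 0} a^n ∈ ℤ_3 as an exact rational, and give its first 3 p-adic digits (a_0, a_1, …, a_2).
Σ a^n = 1/(1 − a) = -1/137;  first 3 digits = (1, 1, 1)

v_3(a) = 1 ≥ 1, so the series converges in ℤ_3 to 1/(1 − a) = 1/(1 − 138) = -1/137. Expand this rational in ℤ_3: compute digits iteratively via d_i = x_i mod 3, x_{i+1} = (x_i − d_i)/3. The first 3 digits are (1, 1, 1).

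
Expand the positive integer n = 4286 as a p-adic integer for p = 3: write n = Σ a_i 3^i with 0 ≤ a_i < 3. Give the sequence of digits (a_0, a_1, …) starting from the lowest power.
(a_0, a_1, …) = (2, 0, 2, 2, 1, 2, 2, 1)

Repeated division by 3 gives the digits low-to-high: 4286 = 2 + 2·3^2 + 2·3^3 + 1·3^4 + 2·3^5 + 2·3^6 + 1·3^7. Digit sequence: (2, 0, 2, 2, 1, 2, 2, 1).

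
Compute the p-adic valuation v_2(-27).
v_2(-27) = 0

v_2(n) is the largest exponent k such that 2^k divides n. Factor out: -27 = -2^0 · 27. (Sign doesn't affect v_p.) So v_2(-27) = 0.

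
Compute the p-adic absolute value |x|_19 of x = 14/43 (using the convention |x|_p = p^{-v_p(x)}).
|14/43|_19 = 1

Step 1 — compute v_19(x) by factoring powers of 19 out of the numerator and denominator: v_19(14/43) = 0. Step 2 — apply |x|_p = p^{-v_p(x)} = 19^{0} = 1.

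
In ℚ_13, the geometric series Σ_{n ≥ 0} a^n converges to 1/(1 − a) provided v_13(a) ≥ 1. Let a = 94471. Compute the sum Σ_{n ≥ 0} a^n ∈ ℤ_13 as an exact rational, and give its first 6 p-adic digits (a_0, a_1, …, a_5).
Σ a^n = 1/(1 − a) = -1/94470;  first 6 digits = (1, 0, 0, 4, 3, 0)

v_13(a) = 3 ≥ 1, so the series converges in ℤ_13 to 1/(1 − a) = 1/(1 − 94471) = -1/94470. Expand this rational in ℤ_13: compute digits iteratively via d_i = x_i mod 13, x_{i+1} = (x_i − d_i)/13. The first 6 digits are (1, 0, 0, 4, 3, 0).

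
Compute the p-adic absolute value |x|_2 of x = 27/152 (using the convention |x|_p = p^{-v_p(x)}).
|27/152|_2 = 8

Step 1 — compute v_2(x) by factoring powers of 2 out of the numerator and denominator: v_2(27/152) = -3. Step 2 — apply |x|_p = p^{-v_p(x)} = 2^{3} = 8.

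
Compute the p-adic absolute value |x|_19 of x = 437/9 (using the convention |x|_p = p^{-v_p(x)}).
|437/9|_19 = 1/19

Step 1 — compute v_19(x) by factoring powers of 19 out of the numerator and denominator: v_19(437/9) = 1. Step 2 — apply |x|_p = p^{-v_p(x)} = 19^{-1} = 1/19.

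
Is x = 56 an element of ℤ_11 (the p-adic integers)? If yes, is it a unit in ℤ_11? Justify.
x ∈ ℤ_11^× (unit); v_11(x) = 0

ℤ_11 = {x ∈ ℚ_11 : v_11(x) ≥ 0} and ℤ_11^× = {x ∈ ℤ_11 : v_11(x) = 0}. Here v_11(56) = v_11(num) − v_11(den) = 0; compare against these criteria.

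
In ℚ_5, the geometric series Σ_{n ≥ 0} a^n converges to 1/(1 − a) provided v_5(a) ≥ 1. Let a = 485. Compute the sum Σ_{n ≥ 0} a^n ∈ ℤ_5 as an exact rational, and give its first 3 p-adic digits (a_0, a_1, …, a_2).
Σ a^n = 1/(1 − a) = -1/484;  first 3 digits = (1, 2, 3)

v_5(a) = 1 ≥ 1, so the series converges in ℤ_5 to 1/(1 − a) = 1/(1 − 485) = -1/484. Expand this rational in ℤ_5: compute digits iteratively via d_i = x_i mod 5, x_{i+1} = (x_i − d_i)/5. The first 3 digits are (1, 2, 3).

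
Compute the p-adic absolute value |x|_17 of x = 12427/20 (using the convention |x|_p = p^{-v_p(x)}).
|12427/20|_17 = 1/289

Step 1 — compute v_17(x) by factoring powers of 17 out of the numerator and denominator: v_17(12427/20) = 2. Step 2 — apply |x|_p = p^{-v_p(x)} = 17^{-2} = 1/289.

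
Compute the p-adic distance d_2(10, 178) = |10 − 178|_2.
d_2(10, 178) = 1/8

Step 1 — x − y = 10 − 178 = -168. Step 2 — v_2(-168) = 3 (factor: -168 = −(2^3 · 21); the sign does not affect v_p). Step 3 — |x − y|_2 = 2^{-3} = 1/8.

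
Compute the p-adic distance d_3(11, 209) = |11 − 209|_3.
d_3(11, 209) = 1/9

Step 1 — x − y = 11 − 209 = -198. Step 2 — v_3(-198) = 2 (factor: -198 = −(3^2 · 22); the sign does not affect v_p). Step 3 — |x − y|_3 = 3^{-2} = 1/9.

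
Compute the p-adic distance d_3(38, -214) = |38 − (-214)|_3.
d_3(38, -214) = 1/9

Step 1 — x − y = 38 − (-214) = 252. Step 2 — v_3(252) = 2 (factor: 252 = (3^2 · 28); the sign does not affect v_p). Step 3 — |x − y|_3 = 3^{-2} = 1/9.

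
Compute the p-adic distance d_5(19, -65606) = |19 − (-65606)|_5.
d_5(19, -65606) = 1/3125

Step 1 — x − y = 19 − (-65606) = 65625. Step 2 — v_5(65625) = 5 (factor: 65625 = (5^5 · 21); the sign does not affect v_p). Step 3 — |x − y|_5 = 5^{-5} = 1/3125.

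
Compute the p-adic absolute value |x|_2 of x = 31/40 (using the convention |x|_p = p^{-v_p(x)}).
|31/40|_2 = 8

Step 1 — compute v_2(x) by factoring powers of 2 out of the numerator and denominator: v_2(31/40) = -3. Step 2 — apply |x|_p = p^{-v_p(x)} = 2^{3} = 8.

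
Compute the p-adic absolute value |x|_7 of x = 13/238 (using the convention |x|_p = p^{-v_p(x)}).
|13/238|_7 = 7

Step 1 — compute v_7(x) by factoring powers of 7 out of the numerator and denominator: v_7(13/238) = -1. Step 2 — apply |x|_p = p^{-v_p(x)} = 7^{1} = 7.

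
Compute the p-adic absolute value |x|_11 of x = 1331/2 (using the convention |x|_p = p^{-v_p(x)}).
|1331/2|_11 = 1/1331

Step 1 — compute v_11(x) by factoring powers of 11 out of the numerator and denominator: v_11(1331/2) = 3. Step 2 — apply |x|_p = p^{-v_p(x)} = 11^{-3} = 1/1331.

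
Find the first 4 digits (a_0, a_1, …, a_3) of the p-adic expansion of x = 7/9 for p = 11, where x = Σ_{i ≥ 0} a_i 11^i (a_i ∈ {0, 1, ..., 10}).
(a_0, …, a_3) = (2, 6, 8, 9)

v_11(7/9) = 0 (numerator and denominator both coprime to 11), so x ∈ ℤ_11^×. Compute digits iteratively via a_i = x_i mod 11, x_{i+1} = (x_i − a_i)/11, with x_0 = x:
  x_0 = 7/9;  a_0 = 2;  x_1 = (x_0 − 2)/11 = -1/9
  x_1 = -1/9;  a_1 = 6;  x_2 = (x_1 − 6)/11 = -5/9
  x_2 = -5/9;  a_2 = 8;  x_3 = (x_2 − 8)/11 = -7/9
  x_3 = -7/9;  a_3 = 9;  x_4 = (x_3 − 9)/11 = -8/9
Digits: (2, 6, 8, 9).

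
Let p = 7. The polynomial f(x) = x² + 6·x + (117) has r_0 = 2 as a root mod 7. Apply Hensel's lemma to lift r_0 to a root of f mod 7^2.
r_1 = 23 (mod 49)

Hensel: r_{i+1} = r_i − f(r_i)·(f′(r_i))^{-1} mod 7^{i+2}, f′(x) = 2x + 6. Iterate:
  r_0 = 2 (mod 7)
  r_1 = 23 (mod 49)
Final: r = 23 satisfies f(r) ≡ 0 mod 7^2.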